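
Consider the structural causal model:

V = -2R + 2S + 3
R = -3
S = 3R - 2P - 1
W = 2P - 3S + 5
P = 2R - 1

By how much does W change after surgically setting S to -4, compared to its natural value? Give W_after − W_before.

do(S=-4) replaces the equation S = 3R - 2P - 1 with the constant S = -4.
P = 2R - 1  [with R=-3]  = -7
W = 2P - 3S + 5  [with P=-7, S=-4]  = 3
Without intervention: P = 2R - 1  [with R=-3]  = -7; S = 3R - 2P - 1  [with R=-3, P=-7]  = 4; W = 2P - 3S + 5  [with P=-7, S=4]  = -21.
Change = 3 − (-21) = 24.

24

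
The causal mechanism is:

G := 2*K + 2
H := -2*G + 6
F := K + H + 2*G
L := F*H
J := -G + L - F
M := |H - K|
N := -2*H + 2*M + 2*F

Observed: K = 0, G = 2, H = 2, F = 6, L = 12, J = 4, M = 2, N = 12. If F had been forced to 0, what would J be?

Under do(F=0), the mechanism F := K + H + 2*G is discarded; F is fixed at 0.
G = 2*K + 2  [with K=0]  = 2
H = -2*G + 6  [with G=2]  = 2
L = F*H  [with F=0, H=2]  = 0
J = -G + L - F  [with G=2, L=0, F=0]  = -2

-2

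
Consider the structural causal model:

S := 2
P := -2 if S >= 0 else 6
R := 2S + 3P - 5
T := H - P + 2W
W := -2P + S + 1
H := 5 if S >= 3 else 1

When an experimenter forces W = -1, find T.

do(W=-1) replaces the equation W := -2P + S + 1 with the constant W = -1.
P = -2 if S >= 0 else 6  [with S=2]  = -2
H = 5 if S >= 3 else 1  [with S=2]  = 1
T = H - P + 2W  [with H=1, P=-2, W=-1]  = 1

1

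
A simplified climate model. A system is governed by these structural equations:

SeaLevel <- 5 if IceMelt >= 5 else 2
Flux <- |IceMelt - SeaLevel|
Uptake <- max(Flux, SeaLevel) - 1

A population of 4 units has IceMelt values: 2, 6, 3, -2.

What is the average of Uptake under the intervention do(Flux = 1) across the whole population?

1.75

do(Flux=1) breaks Flux's dependence on IceMelt. With Flux=1 fixed, Uptake across the units is 1, 4, 1, 1, mean 1.75.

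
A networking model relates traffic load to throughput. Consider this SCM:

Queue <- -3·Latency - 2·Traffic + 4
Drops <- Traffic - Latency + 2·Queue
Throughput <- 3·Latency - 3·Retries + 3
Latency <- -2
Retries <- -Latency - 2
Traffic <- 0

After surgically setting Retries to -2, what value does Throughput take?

The intervention breaks the incoming arrows to Retries: Retries <- -Latency - 2 no longer applies, and Retries = -2.
Throughput = 3·Latency - 3·Retries + 3  [with Latency=-2, Retries=-2]  = 3

3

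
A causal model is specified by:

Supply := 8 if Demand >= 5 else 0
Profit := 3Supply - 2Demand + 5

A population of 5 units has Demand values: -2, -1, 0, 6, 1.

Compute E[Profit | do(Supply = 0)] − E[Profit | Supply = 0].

do(Supply=0) breaks Supply's dependence on Demand. With Supply=0 fixed, Profit across the units is 9, 7, 5, -7, 3, mean 3.4.
E[Profit|Supply=0] averages over only the 4 units with Supply=0 (Demand = -2, -1, 0, 1): Profit = 9, 7, 5, 3, mean 6.
Difference = 3.4 − 6 = -2.6.

-2.6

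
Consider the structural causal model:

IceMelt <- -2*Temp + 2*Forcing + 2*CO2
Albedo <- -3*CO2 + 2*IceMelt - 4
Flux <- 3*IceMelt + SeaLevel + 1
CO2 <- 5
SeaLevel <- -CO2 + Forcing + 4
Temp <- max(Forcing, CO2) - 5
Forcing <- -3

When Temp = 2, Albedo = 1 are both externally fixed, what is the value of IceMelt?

0

The joint intervention fixes Temp = 2, Albedo = 1, removing each variable's own equation.
IceMelt = -2*Temp + 2*Forcing + 2*CO2  [with Temp=2, Forcing=-3, CO2=5]  = 0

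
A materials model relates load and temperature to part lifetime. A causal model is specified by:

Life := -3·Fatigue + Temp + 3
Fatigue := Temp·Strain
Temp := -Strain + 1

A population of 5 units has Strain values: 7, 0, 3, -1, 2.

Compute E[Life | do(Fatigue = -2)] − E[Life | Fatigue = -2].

do(Fatigue=-2) breaks Fatigue's dependence on Strain. With Fatigue=-2 fixed, Life across the units is 3, 10, 7, 11, 8, mean 7.8.
E[Life|Fatigue=-2] averages over only the 2 units with Fatigue=-2 (Strain = -1, 2): Life = 11, 8, mean 9.5.
Difference = 7.8 − 9.5 = -1.7.

-1.7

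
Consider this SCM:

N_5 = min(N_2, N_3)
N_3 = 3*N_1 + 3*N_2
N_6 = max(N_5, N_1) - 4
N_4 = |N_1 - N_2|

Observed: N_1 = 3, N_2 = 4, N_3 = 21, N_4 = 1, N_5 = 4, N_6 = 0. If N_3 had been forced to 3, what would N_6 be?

The intervention breaks the incoming arrows to N_3: N_3 = 3*N_1 + 3*N_2 no longer applies, and N_3 = 3.
N_5 = min(N_2, N_3)  [with N_2=4, N_3=3]  = 3
N_6 = max(N_5, N_1) - 4  [with N_5=3, N_1=3]  = -1

-1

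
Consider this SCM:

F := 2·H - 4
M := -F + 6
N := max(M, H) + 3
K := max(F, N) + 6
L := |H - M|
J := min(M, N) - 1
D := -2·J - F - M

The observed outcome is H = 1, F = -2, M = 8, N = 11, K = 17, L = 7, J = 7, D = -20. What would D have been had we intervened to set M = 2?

-2

The intervention breaks the incoming arrows to M: M := -F + 6 no longer applies, and M = 2.
F = 2·H - 4  [with H=1]  = -2
N = max(M, H) + 3  [with M=2, H=1]  = 5
J = min(M, N) - 1  [with M=2, N=5]  = 1
D = -2·J - F - M  [with J=1, F=-2, M=2]  = -2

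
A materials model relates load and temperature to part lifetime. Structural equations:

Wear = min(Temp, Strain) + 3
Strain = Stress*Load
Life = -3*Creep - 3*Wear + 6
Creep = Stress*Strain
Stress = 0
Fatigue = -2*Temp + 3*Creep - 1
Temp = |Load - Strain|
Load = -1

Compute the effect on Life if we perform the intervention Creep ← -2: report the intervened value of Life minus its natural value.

do(Creep=-2) replaces the equation Creep = Stress*Strain with the constant Creep = -2.
Strain = Stress*Load  [with Stress=0, Load=-1]  = 0
Temp = |Load - Strain|  [with Load=-1, Strain=0]  = 1
Wear = min(Temp, Strain) + 3  [with Temp=1, Strain=0]  = 3
Life = -3*Creep - 3*Wear + 6  [with Creep=-2, Wear=3]  = 3
Without intervention: Strain = Stress*Load  [with Stress=0, Load=-1]  = 0; Temp = |Load - Strain|  [with Load=-1, Strain=0]  = 1; Creep = Stress*Strain  [with Stress=0, Strain=0]  = 0; Wear = min(Temp, Strain) + 3  [with Temp=1, Strain=0]  = 3; Life = -3*Creep - 3*Wear + 6  [with Creep=0, Wear=3]  = -3.
Change = 3 − (-3) = 6.

6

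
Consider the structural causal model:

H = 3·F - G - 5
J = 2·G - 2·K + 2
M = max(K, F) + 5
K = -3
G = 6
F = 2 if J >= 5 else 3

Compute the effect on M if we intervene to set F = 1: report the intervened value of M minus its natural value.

Intervening sets F = 1 and removes its equation (F = 2 if J >= 5 else 3).
M = max(K, F) + 5  [with K=-3, F=1]  = 6
Without intervention: J = 2·G - 2·K + 2  [with G=6, K=-3]  = 20; F = 2 if J >= 5 else 3  [with J=20]  = 2; M = max(K, F) + 5  [with K=-3, F=2]  = 7.
Change = 6 − 7 = -1.

-1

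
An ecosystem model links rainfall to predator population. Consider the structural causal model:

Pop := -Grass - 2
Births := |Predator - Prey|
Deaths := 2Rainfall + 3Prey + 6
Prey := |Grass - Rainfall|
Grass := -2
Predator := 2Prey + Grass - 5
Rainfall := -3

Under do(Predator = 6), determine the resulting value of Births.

Intervening sets Predator = 6 and removes its equation (Predator := 2Prey + Grass - 5).
Prey = |Grass - Rainfall|  [with Grass=-2, Rainfall=-3]  = 1
Births = |Predator - Prey|  [with Predator=6, Prey=1]  = 5

5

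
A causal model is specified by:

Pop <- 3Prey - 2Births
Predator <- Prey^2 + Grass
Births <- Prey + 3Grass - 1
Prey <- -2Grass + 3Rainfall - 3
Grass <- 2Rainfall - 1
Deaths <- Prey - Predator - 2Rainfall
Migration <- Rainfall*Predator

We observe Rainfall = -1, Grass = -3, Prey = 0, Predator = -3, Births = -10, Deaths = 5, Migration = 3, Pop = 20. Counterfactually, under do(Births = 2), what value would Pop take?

do(Births=2) replaces the equation Births <- Prey + 3Grass - 1 with the constant Births = 2.
Grass = 2Rainfall - 1  [with Rainfall=-1]  = -3
Prey = -2Grass + 3Rainfall - 3  [with Grass=-3, Rainfall=-1]  = 0
Pop = 3Prey - 2Births  [with Prey=0, Births=2]  = -4

-4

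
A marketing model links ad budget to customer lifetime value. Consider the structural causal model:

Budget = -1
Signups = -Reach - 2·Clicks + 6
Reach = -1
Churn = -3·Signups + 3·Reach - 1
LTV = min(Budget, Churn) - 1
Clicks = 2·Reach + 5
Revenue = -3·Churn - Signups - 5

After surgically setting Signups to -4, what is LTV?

-2

The intervention breaks the incoming arrows to Signups: Signups = -Reach - 2·Clicks + 6 no longer applies, and Signups = -4.
Churn = -3·Signups + 3·Reach - 1  [with Signups=-4, Reach=-1]  = 8
LTV = min(Budget, Churn) - 1  [with Budget=-1, Churn=8]  = -2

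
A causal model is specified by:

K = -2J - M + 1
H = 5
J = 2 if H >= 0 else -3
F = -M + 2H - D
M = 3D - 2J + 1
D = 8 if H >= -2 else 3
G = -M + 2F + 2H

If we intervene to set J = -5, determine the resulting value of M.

Under do(J=-5), the mechanism J = 2 if H >= 0 else -3 is discarded; J is fixed at -5.
D = 8 if H >= -2 else 3  [with H=5]  = 8
M = 3D - 2J + 1  [with D=8, J=-5]  = 35

35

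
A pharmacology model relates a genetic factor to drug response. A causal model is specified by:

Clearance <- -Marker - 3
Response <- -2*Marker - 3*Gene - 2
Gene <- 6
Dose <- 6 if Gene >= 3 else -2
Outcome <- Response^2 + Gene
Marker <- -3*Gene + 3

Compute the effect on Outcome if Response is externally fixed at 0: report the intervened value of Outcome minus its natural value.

-100

Under do(Response=0), the mechanism Response <- -2*Marker - 3*Gene - 2 is discarded; Response is fixed at 0.
Outcome = Response^2 + Gene  [with Response=0, Gene=6]  = 6
Without intervention: Marker = -3*Gene + 3  [with Gene=6]  = -15; Response = -2*Marker - 3*Gene - 2  [with Marker=-15, Gene=6]  = 10; Outcome = Response^2 + Gene  [with Response=10, Gene=6]  = 106.
Change = 6 − 106 = -100.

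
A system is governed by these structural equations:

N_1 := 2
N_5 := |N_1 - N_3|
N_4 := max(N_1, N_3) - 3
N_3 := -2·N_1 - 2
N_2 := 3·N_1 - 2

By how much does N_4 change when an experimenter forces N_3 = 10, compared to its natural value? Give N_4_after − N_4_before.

8

The intervention breaks the incoming arrows to N_3: N_3 := -2·N_1 - 2 no longer applies, and N_3 = 10.
N_4 = max(N_1, N_3) - 3  [with N_1=2, N_3=10]  = 7
Without intervention: N_3 = -2·N_1 - 2  [with N_1=2]  = -6; N_4 = max(N_1, N_3) - 3  [with N_1=2, N_3=-6]  = -1.
Change = 7 − (-1) = 8.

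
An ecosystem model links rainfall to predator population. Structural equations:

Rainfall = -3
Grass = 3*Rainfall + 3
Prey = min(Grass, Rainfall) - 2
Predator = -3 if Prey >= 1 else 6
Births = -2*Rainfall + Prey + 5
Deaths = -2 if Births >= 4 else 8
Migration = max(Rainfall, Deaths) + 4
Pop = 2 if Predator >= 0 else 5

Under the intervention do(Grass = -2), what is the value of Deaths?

Under do(Grass=-2), the mechanism Grass = 3*Rainfall + 3 is discarded; Grass is fixed at -2.
Prey = min(Grass, Rainfall) - 2  [with Grass=-2, Rainfall=-3]  = -5
Births = -2*Rainfall + Prey + 5  [with Rainfall=-3, Prey=-5]  = 6
Deaths = -2 if Births >= 4 else 8  [with Births=6]  = -2

-2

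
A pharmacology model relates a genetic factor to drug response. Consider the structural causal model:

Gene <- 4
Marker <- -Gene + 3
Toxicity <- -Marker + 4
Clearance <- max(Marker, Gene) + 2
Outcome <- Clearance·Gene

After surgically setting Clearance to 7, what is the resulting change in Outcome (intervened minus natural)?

Intervening sets Clearance = 7 and removes its equation (Clearance <- max(Marker, Gene) + 2).
Outcome = Clearance·Gene  [with Clearance=7, Gene=4]  = 28
Without intervention: Marker = -Gene + 3  [with Gene=4]  = -1; Clearance = max(Marker, Gene) + 2  [with Marker=-1, Gene=4]  = 6; Outcome = Clearance·Gene  [with Clearance=6, Gene=4]  = 24.
Change = 28 − 24 = 4.

4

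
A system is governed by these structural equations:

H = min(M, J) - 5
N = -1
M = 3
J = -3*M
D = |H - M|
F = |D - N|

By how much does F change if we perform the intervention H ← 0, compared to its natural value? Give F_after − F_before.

Under do(H=0), the mechanism H = min(M, J) - 5 is discarded; H is fixed at 0.
D = |H - M|  [with H=0, M=3]  = 3
F = |D - N|  [with D=3, N=-1]  = 4
Without intervention: J = -3*M  [with M=3]  = -9; H = min(M, J) - 5  [with M=3, J=-9]  = -14; D = |H - M|  [with H=-14, M=3]  = 17; F = |D - N|  [with D=17, N=-1]  = 18.
Change = 4 − 18 = -14.

-14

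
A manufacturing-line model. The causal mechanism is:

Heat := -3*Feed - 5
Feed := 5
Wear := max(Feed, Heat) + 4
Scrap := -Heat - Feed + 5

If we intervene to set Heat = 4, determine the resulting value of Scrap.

Under do(Heat=4), the mechanism Heat := -3*Feed - 5 is discarded; Heat is fixed at 4.
Scrap = -Heat - Feed + 5  [with Heat=4, Feed=5]  = -4

-4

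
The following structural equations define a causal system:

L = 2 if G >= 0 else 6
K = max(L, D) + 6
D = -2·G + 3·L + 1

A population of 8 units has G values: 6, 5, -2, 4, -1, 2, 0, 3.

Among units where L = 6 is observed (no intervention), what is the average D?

Conditioning on L=6 selects the 2 unit(s) with G ∈ {-2, -1}. Their D values: 23, 21. Mean = 22.

22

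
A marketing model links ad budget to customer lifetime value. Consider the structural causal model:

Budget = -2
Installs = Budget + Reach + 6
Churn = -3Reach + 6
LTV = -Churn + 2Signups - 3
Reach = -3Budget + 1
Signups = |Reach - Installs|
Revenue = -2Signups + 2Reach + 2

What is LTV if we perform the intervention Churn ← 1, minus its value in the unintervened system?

Under do(Churn=1), the mechanism Churn = -3Reach + 6 is discarded; Churn is fixed at 1.
Reach = -3Budget + 1  [with Budget=-2]  = 7
Installs = Budget + Reach + 6  [with Budget=-2, Reach=7]  = 11
Signups = |Reach - Installs|  [with Reach=7, Installs=11]  = 4
LTV = -Churn + 2Signups - 3  [with Churn=1, Signups=4]  = 4
Without intervention: Reach = -3Budget + 1  [with Budget=-2]  = 7; Installs = Budget + Reach + 6  [with Budget=-2, Reach=7]  = 11; Signups = |Reach - Installs|  [with Reach=7, Installs=11]  = 4; Churn = -3Reach + 6  [with Reach=7]  = -15; LTV = -Churn + 2Signups - 3  [with Churn=-15, Signups=4]  = 20.
Change = 4 − 20 = -16.

-16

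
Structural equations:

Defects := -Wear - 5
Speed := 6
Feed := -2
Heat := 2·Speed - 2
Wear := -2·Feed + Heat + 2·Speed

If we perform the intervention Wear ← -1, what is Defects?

Intervening sets Wear = -1 and removes its equation (Wear := -2·Feed + Heat + 2·Speed).
Defects = -Wear - 5  [with Wear=-1]  = -4

-4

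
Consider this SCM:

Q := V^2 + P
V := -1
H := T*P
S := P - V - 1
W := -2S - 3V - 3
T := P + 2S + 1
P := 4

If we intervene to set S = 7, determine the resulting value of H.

76

The intervention breaks the incoming arrows to S: S := P - V - 1 no longer applies, and S = 7.
T = P + 2S + 1  [with P=4, S=7]  = 19
H = T*P  [with T=19, P=4]  = 76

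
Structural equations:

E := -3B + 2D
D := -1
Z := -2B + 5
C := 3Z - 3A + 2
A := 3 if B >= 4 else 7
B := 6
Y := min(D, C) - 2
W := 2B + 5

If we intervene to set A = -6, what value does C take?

-1

The intervention breaks the incoming arrows to A: A := 3 if B >= 4 else 7 no longer applies, and A = -6.
Z = -2B + 5  [with B=6]  = -7
C = 3Z - 3A + 2  [with Z=-7, A=-6]  = -1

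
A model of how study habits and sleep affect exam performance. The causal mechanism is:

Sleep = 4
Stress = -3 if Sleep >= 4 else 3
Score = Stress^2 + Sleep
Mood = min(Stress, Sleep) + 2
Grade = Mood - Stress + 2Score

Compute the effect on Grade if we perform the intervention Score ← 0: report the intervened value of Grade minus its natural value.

do(Score=0) replaces the equation Score = Stress^2 + Sleep with the constant Score = 0.
Stress = -3 if Sleep >= 4 else 3  [with Sleep=4]  = -3
Mood = min(Stress, Sleep) + 2  [with Stress=-3, Sleep=4]  = -1
Grade = Mood - Stress + 2Score  [with Mood=-1, Stress=-3, Score=0]  = 2
Without intervention: Stress = -3 if Sleep >= 4 else 3  [with Sleep=4]  = -3; Score = Stress^2 + Sleep  [with Stress=-3, Sleep=4]  = 13; Mood = min(Stress, Sleep) + 2  [with Stress=-3, Sleep=4]  = -1; Grade = Mood - Stress + 2Score  [with Mood=-1, Stress=-3, Score=13]  = 28.
Change = 2 − 28 = -26.

-26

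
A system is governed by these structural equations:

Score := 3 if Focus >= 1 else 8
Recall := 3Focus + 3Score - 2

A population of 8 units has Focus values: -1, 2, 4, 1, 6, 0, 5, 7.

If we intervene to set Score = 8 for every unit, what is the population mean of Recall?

31

The intervention sets Score=8 in all 8 units regardless of Focus. Recomputing Recall per unit gives 19, 28, 34, 25, 40, 22, 37, 43; average 31.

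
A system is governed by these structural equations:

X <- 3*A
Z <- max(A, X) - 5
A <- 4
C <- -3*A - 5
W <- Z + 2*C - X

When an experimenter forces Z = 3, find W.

do(Z=3) replaces the equation Z <- max(A, X) - 5 with the constant Z = 3.
X = 3*A  [with A=4]  = 12
C = -3*A - 5  [with A=4]  = -17
W = Z + 2*C - X  [with Z=3, C=-17, X=12]  = -43

-43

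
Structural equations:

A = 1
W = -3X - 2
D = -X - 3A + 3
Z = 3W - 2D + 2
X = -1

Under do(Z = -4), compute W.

The intervention breaks the incoming arrows to Z: Z = 3W - 2D + 2 no longer applies, and Z = -4.
Since W is not a descendant of the intervened variable, it is unaffected.
W = -3X - 2  [with X=-1]  = 1

1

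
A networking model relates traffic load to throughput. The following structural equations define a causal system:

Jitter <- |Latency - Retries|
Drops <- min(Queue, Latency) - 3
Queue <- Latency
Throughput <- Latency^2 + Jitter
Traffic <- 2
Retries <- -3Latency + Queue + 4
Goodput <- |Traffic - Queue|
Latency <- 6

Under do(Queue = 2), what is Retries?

-12

do(Queue=2) replaces the equation Queue <- Latency with the constant Queue = 2.
Retries = -3Latency + Queue + 4  [with Latency=6, Queue=2]  = -12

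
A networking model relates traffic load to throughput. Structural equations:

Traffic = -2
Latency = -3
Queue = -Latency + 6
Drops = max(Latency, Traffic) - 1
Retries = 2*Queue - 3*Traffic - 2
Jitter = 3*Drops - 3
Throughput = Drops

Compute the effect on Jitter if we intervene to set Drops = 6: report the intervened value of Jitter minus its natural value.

Under do(Drops=6), the mechanism Drops = max(Latency, Traffic) - 1 is discarded; Drops is fixed at 6.
Jitter = 3*Drops - 3  [with Drops=6]  = 15
Without intervention: Drops = max(Latency, Traffic) - 1  [with Latency=-3, Traffic=-2]  = -3; Jitter = 3*Drops - 3  [with Drops=-3]  = -12.
Change = 15 − (-12) = 27.

27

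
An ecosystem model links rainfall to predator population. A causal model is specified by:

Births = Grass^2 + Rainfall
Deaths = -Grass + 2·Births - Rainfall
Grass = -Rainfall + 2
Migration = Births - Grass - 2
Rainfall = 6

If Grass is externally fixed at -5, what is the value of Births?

The intervention breaks the incoming arrows to Grass: Grass = -Rainfall + 2 no longer applies, and Grass = -5.
Births = Grass^2 + Rainfall  [with Grass=-5, Rainfall=6]  = 31

31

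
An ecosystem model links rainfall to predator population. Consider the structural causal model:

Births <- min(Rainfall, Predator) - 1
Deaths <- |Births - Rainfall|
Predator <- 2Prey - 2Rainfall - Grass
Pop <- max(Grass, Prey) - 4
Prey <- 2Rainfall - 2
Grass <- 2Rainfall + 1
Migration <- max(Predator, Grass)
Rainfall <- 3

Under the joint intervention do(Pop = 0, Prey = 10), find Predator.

Under do(Pop = 0, Prey = 10), each intervened variable's structural equation is replaced by its fixed value.
Grass = 2Rainfall + 1  [with Rainfall=3]  = 7
Predator = 2Prey - 2Rainfall - Grass  [with Prey=10, Rainfall=3, Grass=7]  = 7

7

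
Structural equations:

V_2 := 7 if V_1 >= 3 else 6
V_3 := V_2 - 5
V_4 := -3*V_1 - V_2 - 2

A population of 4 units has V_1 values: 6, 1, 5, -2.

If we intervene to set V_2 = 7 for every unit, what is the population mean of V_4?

do(V_2=7) breaks V_2's dependence on V_1. With V_2=7 fixed, V_4 across the units is -27, -12, -24, -3, mean -16.5.

-16.5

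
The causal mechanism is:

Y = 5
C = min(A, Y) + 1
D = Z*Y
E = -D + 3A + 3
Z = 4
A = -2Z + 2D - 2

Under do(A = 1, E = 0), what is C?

2

The joint intervention fixes A = 1, E = 0, removing each variable's own equation.
C = min(A, Y) + 1  [with A=1, Y=5]  = 2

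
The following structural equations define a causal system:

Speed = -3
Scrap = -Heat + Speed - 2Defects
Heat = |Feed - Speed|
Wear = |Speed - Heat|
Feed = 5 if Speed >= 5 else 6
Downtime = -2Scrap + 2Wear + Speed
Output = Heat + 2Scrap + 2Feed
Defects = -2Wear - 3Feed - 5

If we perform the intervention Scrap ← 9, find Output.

Intervening sets Scrap = 9 and removes its equation (Scrap = -Heat + Speed - 2Defects).
Feed = 5 if Speed >= 5 else 6  [with Speed=-3]  = 6
Heat = |Feed - Speed|  [with Feed=6, Speed=-3]  = 9
Output = Heat + 2Scrap + 2Feed  [with Heat=9, Scrap=9, Feed=6]  = 39

39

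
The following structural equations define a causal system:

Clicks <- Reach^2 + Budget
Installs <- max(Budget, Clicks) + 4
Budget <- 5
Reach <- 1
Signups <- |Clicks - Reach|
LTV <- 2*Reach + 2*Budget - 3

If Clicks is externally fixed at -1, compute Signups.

do(Clicks=-1) replaces the equation Clicks <- Reach^2 + Budget with the constant Clicks = -1.
Signups = |Clicks - Reach|  [with Clicks=-1, Reach=1]  = 2

2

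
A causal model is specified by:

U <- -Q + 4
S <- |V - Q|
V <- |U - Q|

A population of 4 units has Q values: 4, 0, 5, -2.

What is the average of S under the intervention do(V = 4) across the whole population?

The intervention sets V=4 in all 4 units regardless of Q. Recomputing S per unit gives 0, 4, 1, 6; average 2.75.

2.75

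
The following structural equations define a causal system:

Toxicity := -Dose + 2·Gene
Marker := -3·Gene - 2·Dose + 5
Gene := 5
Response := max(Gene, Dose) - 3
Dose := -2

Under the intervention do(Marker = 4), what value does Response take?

The intervention breaks the incoming arrows to Marker: Marker := -3·Gene - 2·Dose + 5 no longer applies, and Marker = 4.
Response is not downstream of the intervention, so its value is determined by the original equations.
Response = max(Gene, Dose) - 3  [with Gene=5, Dose=-2]  = 2

2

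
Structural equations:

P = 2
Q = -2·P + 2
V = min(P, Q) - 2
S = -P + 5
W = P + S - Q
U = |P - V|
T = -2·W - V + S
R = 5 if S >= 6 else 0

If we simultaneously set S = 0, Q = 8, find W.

-6

The joint intervention fixes S = 0, Q = 8, removing each variable's own equation.
W = P + S - Q  [with P=2, S=0, Q=8]  = -6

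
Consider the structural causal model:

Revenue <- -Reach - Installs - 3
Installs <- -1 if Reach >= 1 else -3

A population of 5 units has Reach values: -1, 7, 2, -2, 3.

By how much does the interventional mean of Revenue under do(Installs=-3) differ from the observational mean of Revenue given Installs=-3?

Under do(Installs=-3), Installs's equation is replaced by Installs=-3 for every unit. Per-unit Revenue: 1, -7, -2, 2, -3. Mean = -1.8.
Conditioning on Installs=-3 selects the 2 unit(s) with Reach ∈ {-1, -2}. Their Revenue values: 1, 2. Mean = 1.5.
Difference = -1.8 − 1.5 = -3.3.

-3.3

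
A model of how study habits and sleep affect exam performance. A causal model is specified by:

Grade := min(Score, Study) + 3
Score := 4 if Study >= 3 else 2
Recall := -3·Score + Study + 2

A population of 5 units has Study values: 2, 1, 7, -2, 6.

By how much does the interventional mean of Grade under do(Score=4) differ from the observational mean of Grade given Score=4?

Every unit gets Score=4 under the intervention. Grade values become 5, 4, 7, 1, 7; E[Grade|do(Score=4)] = 4.8.
Observing Score=4 restricts to units where Score's equation naturally yields 4: Study ∈ {7, 6}. In that subpopulation Grade = 7, 7, mean 7.
Difference = 4.8 − 7 = -2.2.

-2.2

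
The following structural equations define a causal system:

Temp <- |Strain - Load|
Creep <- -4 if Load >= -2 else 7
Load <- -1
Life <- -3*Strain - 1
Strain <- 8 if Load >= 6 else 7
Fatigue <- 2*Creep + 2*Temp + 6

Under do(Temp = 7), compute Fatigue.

do(Temp=7) replaces the equation Temp <- |Strain - Load| with the constant Temp = 7.
Creep = -4 if Load >= -2 else 7  [with Load=-1]  = -4
Fatigue = 2*Creep + 2*Temp + 6  [with Creep=-4, Temp=7]  = 12

12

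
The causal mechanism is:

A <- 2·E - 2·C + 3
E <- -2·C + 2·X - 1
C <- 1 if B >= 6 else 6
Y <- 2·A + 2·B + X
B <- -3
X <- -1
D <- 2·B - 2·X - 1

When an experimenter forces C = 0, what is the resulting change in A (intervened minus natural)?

36

The intervention breaks the incoming arrows to C: C <- 1 if B >= 6 else 6 no longer applies, and C = 0.
E = -2·C + 2·X - 1  [with C=0, X=-1]  = -3
A = 2·E - 2·C + 3  [with E=-3, C=0]  = -3
Without intervention: C = 1 if B >= 6 else 6  [with B=-3]  = 6; E = -2·C + 2·X - 1  [with C=6, X=-1]  = -15; A = 2·E - 2·C + 3  [with E=-15, C=6]  = -39.
Change = -3 − (-39) = 36.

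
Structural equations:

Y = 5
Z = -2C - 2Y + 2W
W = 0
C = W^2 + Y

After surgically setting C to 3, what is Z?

The intervention breaks the incoming arrows to C: C = W^2 + Y no longer applies, and C = 3.
Z = -2C - 2Y + 2W  [with C=3, Y=5, W=0]  = -16

-16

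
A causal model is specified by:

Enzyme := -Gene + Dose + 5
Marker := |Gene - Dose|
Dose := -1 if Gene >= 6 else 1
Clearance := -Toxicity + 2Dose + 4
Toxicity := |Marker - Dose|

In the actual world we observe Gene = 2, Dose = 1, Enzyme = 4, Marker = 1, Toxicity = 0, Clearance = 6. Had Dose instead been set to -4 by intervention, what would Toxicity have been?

10

do(Dose=-4) replaces the equation Dose := -1 if Gene >= 6 else 1 with the constant Dose = -4.
Marker = |Gene - Dose|  [with Gene=2, Dose=-4]  = 6
Toxicity = |Marker - Dose|  [with Marker=6, Dose=-4]  = 10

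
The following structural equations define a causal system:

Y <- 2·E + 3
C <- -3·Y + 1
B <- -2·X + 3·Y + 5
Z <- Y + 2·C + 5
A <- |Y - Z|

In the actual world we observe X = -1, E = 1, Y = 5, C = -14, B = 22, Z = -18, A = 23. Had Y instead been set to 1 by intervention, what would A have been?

The intervention breaks the incoming arrows to Y: Y <- 2·E + 3 no longer applies, and Y = 1.
C = -3·Y + 1  [with Y=1]  = -2
Z = Y + 2·C + 5  [with Y=1, C=-2]  = 2
A = |Y - Z|  [with Y=1, Z=2]  = 1

1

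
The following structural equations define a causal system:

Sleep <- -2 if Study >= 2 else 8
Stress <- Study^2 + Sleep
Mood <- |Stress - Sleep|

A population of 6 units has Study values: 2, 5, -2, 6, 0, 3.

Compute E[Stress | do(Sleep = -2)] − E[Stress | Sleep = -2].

Every unit gets Sleep=-2 under the intervention. Stress values become 2, 23, 2, 34, -2, 7; E[Stress|do(Sleep=-2)] = 11.
E[Stress|Sleep=-2] averages over only the 4 units with Sleep=-2 (Study = 2, 5, 6, 3): Stress = 2, 23, 34, 7, mean 16.5.
Difference = 11 − 16.5 = -5.5.

-5.5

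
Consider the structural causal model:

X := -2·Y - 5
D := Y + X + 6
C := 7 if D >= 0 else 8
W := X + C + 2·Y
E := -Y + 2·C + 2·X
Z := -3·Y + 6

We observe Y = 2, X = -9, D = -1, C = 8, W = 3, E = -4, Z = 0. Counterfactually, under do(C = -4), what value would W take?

-9

Intervening sets C = -4 and removes its equation (C := 7 if D >= 0 else 8).
X = -2·Y - 5  [with Y=2]  = -9
W = X + C + 2·Y  [with X=-9, C=-4, Y=2]  = -9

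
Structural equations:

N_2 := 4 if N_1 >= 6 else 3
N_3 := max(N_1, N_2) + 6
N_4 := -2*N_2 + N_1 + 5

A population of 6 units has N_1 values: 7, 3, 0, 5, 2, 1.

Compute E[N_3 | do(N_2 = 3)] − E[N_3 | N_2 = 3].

The intervention sets N_2=3 in all 6 units regardless of N_1. Recomputing N_3 per unit gives 13, 9, 9, 11, 9, 9; average 10.
Observing N_2=3 restricts to units where N_2's equation naturally yields 3: N_1 ∈ {3, 0, 5, 2, 1}. In that subpopulation N_3 = 9, 9, 11, 9, 9, mean 9.4.
Difference = 10 − 9.4 = 0.6.

0.6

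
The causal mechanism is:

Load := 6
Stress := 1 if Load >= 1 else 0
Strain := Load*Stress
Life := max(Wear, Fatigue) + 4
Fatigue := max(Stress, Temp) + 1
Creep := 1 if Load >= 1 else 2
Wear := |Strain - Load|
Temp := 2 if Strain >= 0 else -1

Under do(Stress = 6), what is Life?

34

do(Stress=6) replaces the equation Stress := 1 if Load >= 1 else 0 with the constant Stress = 6.
Strain = Load*Stress  [with Load=6, Stress=6]  = 36
Temp = 2 if Strain >= 0 else -1  [with Strain=36]  = 2
Wear = |Strain - Load|  [with Strain=36, Load=6]  = 30
Fatigue = max(Stress, Temp) + 1  [with Stress=6, Temp=2]  = 7
Life = max(Wear, Fatigue) + 4  [with Wear=30, Fatigue=7]  = 34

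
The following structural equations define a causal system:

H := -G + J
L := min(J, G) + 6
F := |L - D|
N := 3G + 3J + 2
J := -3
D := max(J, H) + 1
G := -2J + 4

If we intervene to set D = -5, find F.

8

The intervention breaks the incoming arrows to D: D := max(J, H) + 1 no longer applies, and D = -5.
G = -2J + 4  [with J=-3]  = 10
L = min(J, G) + 6  [with J=-3, G=10]  = 3
F = |L - D|  [with L=3, D=-5]  = 8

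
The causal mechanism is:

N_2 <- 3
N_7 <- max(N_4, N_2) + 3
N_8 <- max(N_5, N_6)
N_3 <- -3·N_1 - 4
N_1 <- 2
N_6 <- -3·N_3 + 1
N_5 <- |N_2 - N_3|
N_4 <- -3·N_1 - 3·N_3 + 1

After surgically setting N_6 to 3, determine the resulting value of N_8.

13

Intervening sets N_6 = 3 and removes its equation (N_6 <- -3·N_3 + 1).
N_3 = -3·N_1 - 4  [with N_1=2]  = -10
N_5 = |N_2 - N_3|  [with N_2=3, N_3=-10]  = 13
N_8 = max(N_5, N_6)  [with N_5=13, N_6=3]  = 13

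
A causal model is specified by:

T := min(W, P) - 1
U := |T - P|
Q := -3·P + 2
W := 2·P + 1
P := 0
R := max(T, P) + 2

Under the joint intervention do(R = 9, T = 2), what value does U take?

Under do(R = 9, T = 2), each intervened variable's structural equation is replaced by its fixed value.
U = |T - P|  [with T=2, P=0]  = 2

2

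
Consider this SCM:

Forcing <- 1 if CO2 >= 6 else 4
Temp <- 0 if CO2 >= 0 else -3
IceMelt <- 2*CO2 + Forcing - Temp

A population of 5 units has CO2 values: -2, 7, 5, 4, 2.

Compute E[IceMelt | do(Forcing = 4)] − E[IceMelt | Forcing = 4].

The intervention sets Forcing=4 in all 5 units regardless of CO2. Recomputing IceMelt per unit gives 3, 18, 14, 12, 8; average 11.
E[IceMelt|Forcing=4] averages over only the 4 units with Forcing=4 (CO2 = -2, 5, 4, 2): IceMelt = 3, 14, 12, 8, mean 9.25.
Difference = 11 − 9.25 = 1.75.

1.75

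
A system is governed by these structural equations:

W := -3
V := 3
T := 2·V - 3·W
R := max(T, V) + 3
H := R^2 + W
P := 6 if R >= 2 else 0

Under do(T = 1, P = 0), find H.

The joint intervention fixes T = 1, P = 0, removing each variable's own equation.
R = max(T, V) + 3  [with T=1, V=3]  = 6
H = R^2 + W  [with R=6, W=-3]  = 33

33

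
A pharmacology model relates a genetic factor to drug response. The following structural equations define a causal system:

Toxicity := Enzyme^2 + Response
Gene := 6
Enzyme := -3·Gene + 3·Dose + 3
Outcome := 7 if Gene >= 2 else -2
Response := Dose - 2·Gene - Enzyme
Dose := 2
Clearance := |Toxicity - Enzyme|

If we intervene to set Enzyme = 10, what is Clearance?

70

The intervention breaks the incoming arrows to Enzyme: Enzyme := -3·Gene + 3·Dose + 3 no longer applies, and Enzyme = 10.
Response = Dose - 2·Gene - Enzyme  [with Dose=2, Gene=6, Enzyme=10]  = -20
Toxicity = Enzyme^2 + Response  [with Enzyme=10, Response=-20]  = 80
Clearance = |Toxicity - Enzyme|  [with Toxicity=80, Enzyme=10]  = 70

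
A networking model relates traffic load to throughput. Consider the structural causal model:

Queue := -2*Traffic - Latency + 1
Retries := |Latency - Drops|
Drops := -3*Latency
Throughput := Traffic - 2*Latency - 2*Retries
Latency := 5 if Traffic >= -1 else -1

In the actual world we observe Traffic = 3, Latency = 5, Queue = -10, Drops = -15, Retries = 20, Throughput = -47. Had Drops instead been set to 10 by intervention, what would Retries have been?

5

Intervening sets Drops = 10 and removes its equation (Drops := -3*Latency).
Latency = 5 if Traffic >= -1 else -1  [with Traffic=3]  = 5
Retries = |Latency - Drops|  [with Latency=5, Drops=10]  = 5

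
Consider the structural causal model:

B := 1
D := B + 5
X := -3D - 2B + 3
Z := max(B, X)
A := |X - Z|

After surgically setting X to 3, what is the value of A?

do(X=3) replaces the equation X := -3D - 2B + 3 with the constant X = 3.
Z = max(B, X)  [with B=1, X=3]  = 3
A = |X - Z|  [with X=3, Z=3]  = 0

0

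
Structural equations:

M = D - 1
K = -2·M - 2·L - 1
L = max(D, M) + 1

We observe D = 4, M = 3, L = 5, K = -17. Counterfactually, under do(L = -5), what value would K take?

The intervention breaks the incoming arrows to L: L = max(D, M) + 1 no longer applies, and L = -5.
M = D - 1  [with D=4]  = 3
K = -2·M - 2·L - 1  [with M=3, L=-5]  = 3

3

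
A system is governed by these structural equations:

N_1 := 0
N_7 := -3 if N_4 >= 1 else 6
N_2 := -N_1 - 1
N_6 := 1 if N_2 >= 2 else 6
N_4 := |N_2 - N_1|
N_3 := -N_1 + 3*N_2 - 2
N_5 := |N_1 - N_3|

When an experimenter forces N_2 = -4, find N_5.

do(N_2=-4) replaces the equation N_2 := -N_1 - 1 with the constant N_2 = -4.
N_3 = -N_1 + 3*N_2 - 2  [with N_1=0, N_2=-4]  = -14
N_5 = |N_1 - N_3|  [with N_1=0, N_3=-14]  = 14

14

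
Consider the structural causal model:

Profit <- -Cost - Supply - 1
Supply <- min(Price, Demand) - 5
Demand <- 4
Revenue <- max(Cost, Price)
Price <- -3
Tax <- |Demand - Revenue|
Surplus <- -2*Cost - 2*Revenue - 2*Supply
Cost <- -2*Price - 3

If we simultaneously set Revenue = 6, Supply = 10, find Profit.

The joint intervention fixes Revenue = 6, Supply = 10, removing each variable's own equation.
Cost = -2*Price - 3  [with Price=-3]  = 3
Profit = -Cost - Supply - 1  [with Cost=3, Supply=10]  = -14

-14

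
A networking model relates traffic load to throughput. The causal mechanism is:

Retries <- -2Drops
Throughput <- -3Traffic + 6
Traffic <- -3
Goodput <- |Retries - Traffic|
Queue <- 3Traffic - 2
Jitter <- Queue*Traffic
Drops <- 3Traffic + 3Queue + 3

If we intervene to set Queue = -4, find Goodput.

Under do(Queue=-4), the mechanism Queue <- 3Traffic - 2 is discarded; Queue is fixed at -4.
Drops = 3Traffic + 3Queue + 3  [with Traffic=-3, Queue=-4]  = -18
Retries = -2Drops  [with Drops=-18]  = 36
Goodput = |Retries - Traffic|  [with Retries=36, Traffic=-3]  = 39

39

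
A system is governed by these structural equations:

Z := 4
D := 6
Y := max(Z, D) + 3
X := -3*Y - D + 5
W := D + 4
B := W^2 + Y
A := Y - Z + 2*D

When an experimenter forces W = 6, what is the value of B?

The intervention breaks the incoming arrows to W: W := D + 4 no longer applies, and W = 6.
Y = max(Z, D) + 3  [with Z=4, D=6]  = 9
B = W^2 + Y  [with W=6, Y=9]  = 45

45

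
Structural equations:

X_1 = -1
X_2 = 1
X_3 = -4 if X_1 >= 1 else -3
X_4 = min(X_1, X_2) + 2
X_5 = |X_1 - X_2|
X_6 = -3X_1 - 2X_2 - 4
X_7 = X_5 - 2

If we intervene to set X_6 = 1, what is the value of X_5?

2

do(X_6=1) replaces the equation X_6 = -3X_1 - 2X_2 - 4 with the constant X_6 = 1.
Since X_5 is not a descendant of the intervened variable, it is unaffected.
X_5 = |X_1 - X_2|  [with X_1=-1, X_2=1]  = 2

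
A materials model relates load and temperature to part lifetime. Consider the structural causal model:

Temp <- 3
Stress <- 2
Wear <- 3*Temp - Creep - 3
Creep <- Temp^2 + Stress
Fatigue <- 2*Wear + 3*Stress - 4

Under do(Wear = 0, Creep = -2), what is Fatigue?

The joint intervention fixes Wear = 0, Creep = -2, removing each variable's own equation.
Fatigue = 2*Wear + 3*Stress - 4  [with Wear=0, Stress=2]  = 2

2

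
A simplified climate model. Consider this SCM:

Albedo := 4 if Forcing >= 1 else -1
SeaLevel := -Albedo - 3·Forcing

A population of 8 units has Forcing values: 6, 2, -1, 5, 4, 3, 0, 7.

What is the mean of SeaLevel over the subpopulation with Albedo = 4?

-17.5

E[SeaLevel|Albedo=4] averages over only the 6 units with Albedo=4 (Forcing = 6, 2, 5, 4, 3, 7): SeaLevel = -22, -10, -19, -16, -13, -25, mean -17.5.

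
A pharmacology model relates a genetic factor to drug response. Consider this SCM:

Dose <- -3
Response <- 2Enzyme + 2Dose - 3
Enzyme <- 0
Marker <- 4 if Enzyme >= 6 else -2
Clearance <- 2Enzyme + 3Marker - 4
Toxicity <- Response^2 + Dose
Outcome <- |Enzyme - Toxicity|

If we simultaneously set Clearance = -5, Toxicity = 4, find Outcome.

4

Setting Clearance = -5, Toxicity = 4 by intervention discards those variables' equations.
Outcome = |Enzyme - Toxicity|  [with Enzyme=0, Toxicity=4]  = 4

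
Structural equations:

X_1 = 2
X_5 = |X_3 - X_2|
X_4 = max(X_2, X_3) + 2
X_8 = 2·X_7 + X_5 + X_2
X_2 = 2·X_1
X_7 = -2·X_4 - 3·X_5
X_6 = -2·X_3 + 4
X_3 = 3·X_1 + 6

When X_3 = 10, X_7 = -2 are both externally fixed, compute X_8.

6

Under do(X_3 = 10, X_7 = -2), each intervened variable's structural equation is replaced by its fixed value.
X_2 = 2·X_1  [with X_1=2]  = 4
X_5 = |X_3 - X_2|  [with X_3=10, X_2=4]  = 6
X_8 = 2·X_7 + X_5 + X_2  [with X_7=-2, X_5=6, X_2=4]  = 6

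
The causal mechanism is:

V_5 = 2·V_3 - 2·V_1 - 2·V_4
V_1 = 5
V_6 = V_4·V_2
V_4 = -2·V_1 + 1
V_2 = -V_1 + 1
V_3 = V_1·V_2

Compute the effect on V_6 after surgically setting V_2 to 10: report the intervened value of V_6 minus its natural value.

Under do(V_2=10), the mechanism V_2 = -V_1 + 1 is discarded; V_2 is fixed at 10.
V_4 = -2·V_1 + 1  [with V_1=5]  = -9
V_6 = V_4·V_2  [with V_4=-9, V_2=10]  = -90
Without intervention: V_2 = -V_1 + 1  [with V_1=5]  = -4; V_4 = -2·V_1 + 1  [with V_1=5]  = -9; V_6 = V_4·V_2  [with V_4=-9, V_2=-4]  = 36.
Change = -90 − 36 = -126.

-126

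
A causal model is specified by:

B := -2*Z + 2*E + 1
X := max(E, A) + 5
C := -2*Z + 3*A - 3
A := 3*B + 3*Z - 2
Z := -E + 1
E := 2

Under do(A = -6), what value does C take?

-19

Intervening sets A = -6 and removes its equation (A := 3*B + 3*Z - 2).
Z = -E + 1  [with E=2]  = -1
C = -2*Z + 3*A - 3  [with Z=-1, A=-6]  = -19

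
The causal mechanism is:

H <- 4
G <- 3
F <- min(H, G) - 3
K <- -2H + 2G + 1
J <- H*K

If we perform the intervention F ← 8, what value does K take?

The intervention breaks the incoming arrows to F: F <- min(H, G) - 3 no longer applies, and F = 8.
K is not downstream of the intervention, so its value is determined by the original equations.
K = -2H + 2G + 1  [with H=4, G=3]  = -1

-1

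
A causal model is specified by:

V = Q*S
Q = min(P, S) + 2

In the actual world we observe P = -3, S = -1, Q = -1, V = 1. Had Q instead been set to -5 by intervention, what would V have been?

The intervention breaks the incoming arrows to Q: Q = min(P, S) + 2 no longer applies, and Q = -5.
V = Q*S  [with Q=-5, S=-1]  = 5

5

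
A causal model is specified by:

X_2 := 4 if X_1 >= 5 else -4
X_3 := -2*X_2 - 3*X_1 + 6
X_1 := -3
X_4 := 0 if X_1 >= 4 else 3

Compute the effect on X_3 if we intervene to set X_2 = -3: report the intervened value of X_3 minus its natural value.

-2

The intervention breaks the incoming arrows to X_2: X_2 := 4 if X_1 >= 5 else -4 no longer applies, and X_2 = -3.
X_3 = -2*X_2 - 3*X_1 + 6  [with X_2=-3, X_1=-3]  = 21
Without intervention: X_2 = 4 if X_1 >= 5 else -4  [with X_1=-3]  = -4; X_3 = -2*X_2 - 3*X_1 + 6  [with X_2=-4, X_1=-3]  = 23.
Change = 21 − 23 = -2.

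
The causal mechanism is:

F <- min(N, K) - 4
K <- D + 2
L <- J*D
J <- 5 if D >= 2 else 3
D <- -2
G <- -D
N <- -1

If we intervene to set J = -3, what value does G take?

The intervention breaks the incoming arrows to J: J <- 5 if D >= 2 else 3 no longer applies, and J = -3.
G is not downstream of the intervention, so its value is determined by the original equations.
G = -D  [with D=-2]  = 2

2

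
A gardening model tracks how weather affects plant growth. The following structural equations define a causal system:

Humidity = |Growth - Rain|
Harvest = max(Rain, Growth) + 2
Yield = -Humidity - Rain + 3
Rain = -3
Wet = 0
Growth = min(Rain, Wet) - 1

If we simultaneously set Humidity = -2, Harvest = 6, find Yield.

Setting Humidity = -2, Harvest = 6 by intervention discards those variables' equations.
Yield = -Humidity - Rain + 3  [with Humidity=-2, Rain=-3]  = 8

8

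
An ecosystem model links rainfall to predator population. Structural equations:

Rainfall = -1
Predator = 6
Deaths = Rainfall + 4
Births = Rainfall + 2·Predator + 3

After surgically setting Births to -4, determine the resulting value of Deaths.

The intervention breaks the incoming arrows to Births: Births = Rainfall + 2·Predator + 3 no longer applies, and Births = -4.
Deaths is not downstream of the intervention, so its value is determined by the original equations.
Deaths = Rainfall + 4  [with Rainfall=-1]  = 3

3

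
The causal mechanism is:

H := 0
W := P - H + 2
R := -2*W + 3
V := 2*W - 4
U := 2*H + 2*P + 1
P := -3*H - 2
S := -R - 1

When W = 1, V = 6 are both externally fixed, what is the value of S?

-2

Setting W = 1, V = 6 by intervention discards those variables' equations.
R = -2*W + 3  [with W=1]  = 1
S = -R - 1  [with R=1]  = -2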